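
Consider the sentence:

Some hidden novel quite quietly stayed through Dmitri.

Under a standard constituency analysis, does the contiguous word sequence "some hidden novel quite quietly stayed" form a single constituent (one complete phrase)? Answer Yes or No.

"some" belongs to the noun phrase "some hidden novel" while "stayed" belongs to the verb phrase "quite quietly stayed through Dmitri"; a span that runs across that boundary is not a single phrase.

No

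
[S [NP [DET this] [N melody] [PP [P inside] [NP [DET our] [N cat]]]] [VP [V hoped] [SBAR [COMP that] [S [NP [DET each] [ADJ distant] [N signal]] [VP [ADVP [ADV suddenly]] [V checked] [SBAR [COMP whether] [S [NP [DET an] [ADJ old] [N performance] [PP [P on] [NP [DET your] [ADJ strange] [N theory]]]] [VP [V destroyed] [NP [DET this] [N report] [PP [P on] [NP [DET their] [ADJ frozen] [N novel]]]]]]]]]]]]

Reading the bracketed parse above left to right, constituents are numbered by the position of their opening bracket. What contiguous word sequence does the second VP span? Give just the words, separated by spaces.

suddenly checked whether an old performance on your strange theory destroyed this report on their frozen novel

Opening `[VP` markers occur at word positions 6, 11, 21; the second of these opens the constituent [VP suddenly checked whether an old performance on your strange theory destroyed this report on their frozen novel].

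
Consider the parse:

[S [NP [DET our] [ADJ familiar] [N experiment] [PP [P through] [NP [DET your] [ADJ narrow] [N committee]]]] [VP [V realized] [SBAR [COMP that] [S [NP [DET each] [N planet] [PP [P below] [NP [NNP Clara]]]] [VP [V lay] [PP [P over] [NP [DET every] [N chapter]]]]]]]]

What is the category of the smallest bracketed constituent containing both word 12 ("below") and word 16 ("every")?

S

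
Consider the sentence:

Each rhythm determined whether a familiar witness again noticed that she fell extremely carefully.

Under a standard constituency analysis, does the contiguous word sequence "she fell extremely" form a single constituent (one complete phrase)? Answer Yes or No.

No

The sequence begins inside the noun phrase "she" and ends inside the verb phrase "fell extremely carefully"; it crosses a phrase boundary, so no single node in the tree spans exactly those words.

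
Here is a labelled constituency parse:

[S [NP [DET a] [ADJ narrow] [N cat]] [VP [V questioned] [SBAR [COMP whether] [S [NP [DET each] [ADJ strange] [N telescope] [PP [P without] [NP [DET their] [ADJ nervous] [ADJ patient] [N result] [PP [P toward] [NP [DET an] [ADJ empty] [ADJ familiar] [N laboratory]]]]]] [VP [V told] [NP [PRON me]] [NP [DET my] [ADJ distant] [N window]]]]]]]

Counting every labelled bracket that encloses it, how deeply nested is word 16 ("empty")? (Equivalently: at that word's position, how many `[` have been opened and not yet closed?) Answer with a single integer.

The word sits inside ADJ, which is inside NP, inside PP, inside NP, inside PP, inside NP, inside S, inside SBAR, inside VP, inside S — 10 brackets in all.

10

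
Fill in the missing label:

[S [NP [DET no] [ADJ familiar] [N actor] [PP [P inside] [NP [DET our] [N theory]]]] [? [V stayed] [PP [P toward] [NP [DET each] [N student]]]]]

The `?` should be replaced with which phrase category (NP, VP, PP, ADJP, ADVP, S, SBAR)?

The `?` node immediately contains: V 'stayed', PP. That is the internal structure of a verb phrase, so the label is VP.

VP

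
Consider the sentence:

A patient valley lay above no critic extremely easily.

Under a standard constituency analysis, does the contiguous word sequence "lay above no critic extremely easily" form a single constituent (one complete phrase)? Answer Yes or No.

Yes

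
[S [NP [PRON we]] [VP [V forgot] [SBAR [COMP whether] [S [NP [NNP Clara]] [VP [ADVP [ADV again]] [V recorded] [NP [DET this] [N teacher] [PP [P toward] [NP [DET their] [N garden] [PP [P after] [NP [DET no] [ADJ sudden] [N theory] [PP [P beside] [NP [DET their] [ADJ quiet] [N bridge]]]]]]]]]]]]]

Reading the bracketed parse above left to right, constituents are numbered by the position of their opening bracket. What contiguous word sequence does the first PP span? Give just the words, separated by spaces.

toward their garden after no sudden theory beside their quiet bridge

In left-to-right order the PP constituents are "toward their garden after no sudden theory beside their quiet bridge"; "after no sudden theory beside their quiet bridge"; "beside their quiet bridge". Number 1 is "toward their garden after no sudden theory beside their quiet bridge".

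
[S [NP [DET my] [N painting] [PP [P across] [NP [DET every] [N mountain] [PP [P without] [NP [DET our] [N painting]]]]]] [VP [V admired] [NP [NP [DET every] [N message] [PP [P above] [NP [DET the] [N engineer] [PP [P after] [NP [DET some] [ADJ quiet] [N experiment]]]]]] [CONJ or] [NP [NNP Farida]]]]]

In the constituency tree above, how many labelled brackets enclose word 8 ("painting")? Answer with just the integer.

Counting open brackets not yet closed at "painting": [S [NP [PP [NP [PP [NP [N = 7.

7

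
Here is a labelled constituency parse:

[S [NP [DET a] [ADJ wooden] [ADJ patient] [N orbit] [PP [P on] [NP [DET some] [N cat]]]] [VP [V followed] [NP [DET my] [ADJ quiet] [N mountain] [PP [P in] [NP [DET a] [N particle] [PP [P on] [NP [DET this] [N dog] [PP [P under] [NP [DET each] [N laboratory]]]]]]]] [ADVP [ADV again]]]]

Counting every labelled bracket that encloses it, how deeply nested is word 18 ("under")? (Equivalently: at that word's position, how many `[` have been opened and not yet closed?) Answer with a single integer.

9

Path from the root down to the word: S → VP → NP → PP → NP → PP → NP → PP → P. That is 9 enclosing brackets.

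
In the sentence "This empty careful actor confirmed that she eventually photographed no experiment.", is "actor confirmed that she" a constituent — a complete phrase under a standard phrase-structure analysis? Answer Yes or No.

No

"actor" belongs to the noun phrase "this empty careful actor" while "she" belongs to the verb phrase "confirmed that she eventually photographed no experiment"; a span that runs across that boundary is not a single phrase.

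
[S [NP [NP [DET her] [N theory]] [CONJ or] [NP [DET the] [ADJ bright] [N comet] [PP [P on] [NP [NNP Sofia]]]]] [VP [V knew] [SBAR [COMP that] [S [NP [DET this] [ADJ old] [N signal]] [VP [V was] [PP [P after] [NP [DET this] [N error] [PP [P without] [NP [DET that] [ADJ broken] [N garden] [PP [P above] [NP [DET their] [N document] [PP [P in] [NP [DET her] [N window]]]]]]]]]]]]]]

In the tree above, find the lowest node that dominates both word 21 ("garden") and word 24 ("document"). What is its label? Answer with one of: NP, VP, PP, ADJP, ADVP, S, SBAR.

NP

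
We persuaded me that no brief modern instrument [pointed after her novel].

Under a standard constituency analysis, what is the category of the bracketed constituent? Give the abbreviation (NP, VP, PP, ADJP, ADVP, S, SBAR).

VP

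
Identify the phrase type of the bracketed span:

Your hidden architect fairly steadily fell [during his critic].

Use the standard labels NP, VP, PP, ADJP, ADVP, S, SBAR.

The bracketed span "during his critic" is headed by "during", making it a prepositional phrase (PP).

PP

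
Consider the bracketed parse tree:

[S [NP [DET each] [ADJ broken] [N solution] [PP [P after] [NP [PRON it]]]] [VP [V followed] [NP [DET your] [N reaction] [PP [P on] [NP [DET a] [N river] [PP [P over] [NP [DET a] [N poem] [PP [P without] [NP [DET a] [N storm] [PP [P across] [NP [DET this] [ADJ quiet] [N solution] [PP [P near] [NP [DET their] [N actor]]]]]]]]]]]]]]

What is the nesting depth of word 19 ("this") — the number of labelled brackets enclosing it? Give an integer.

Counting open brackets not yet closed at "this": [S [VP [NP [PP [NP [PP [NP [PP [NP [PP [NP [DET = 12.

12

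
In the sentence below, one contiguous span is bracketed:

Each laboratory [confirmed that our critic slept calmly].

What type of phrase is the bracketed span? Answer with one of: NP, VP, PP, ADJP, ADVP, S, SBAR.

VP

"confirmed" is the head of the bracketed span, so the span is a verb phrase: VP.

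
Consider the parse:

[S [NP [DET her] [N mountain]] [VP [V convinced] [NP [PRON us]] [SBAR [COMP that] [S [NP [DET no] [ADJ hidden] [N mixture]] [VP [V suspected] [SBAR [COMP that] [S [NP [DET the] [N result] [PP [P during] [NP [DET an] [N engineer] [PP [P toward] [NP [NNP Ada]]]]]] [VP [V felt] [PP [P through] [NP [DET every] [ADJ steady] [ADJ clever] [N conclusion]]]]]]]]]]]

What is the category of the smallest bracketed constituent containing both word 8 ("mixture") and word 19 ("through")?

The smallest bracket enclosing both words is [S no hidden mixture suspected that the result during an engineer toward Ada felt through every steady clever conclusion], so the label is S.

S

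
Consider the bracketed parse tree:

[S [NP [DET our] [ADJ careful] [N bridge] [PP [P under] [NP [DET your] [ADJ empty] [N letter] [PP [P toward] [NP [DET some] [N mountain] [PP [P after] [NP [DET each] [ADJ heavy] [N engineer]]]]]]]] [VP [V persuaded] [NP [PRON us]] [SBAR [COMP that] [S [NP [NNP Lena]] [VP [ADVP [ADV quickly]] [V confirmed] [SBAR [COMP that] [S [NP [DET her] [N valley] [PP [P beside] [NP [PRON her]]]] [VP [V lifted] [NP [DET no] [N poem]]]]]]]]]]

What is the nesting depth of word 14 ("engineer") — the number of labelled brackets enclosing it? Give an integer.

The word sits inside N, which is inside NP, inside PP, inside NP, inside PP, inside NP, inside PP, inside NP, inside S — 9 brackets in all.

9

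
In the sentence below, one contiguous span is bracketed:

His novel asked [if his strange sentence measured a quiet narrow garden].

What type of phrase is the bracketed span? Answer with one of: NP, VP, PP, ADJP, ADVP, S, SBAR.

SBAR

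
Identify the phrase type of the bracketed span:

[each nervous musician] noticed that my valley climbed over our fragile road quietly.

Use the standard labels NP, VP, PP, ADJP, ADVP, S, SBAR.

NP

The span is built around the noun "musician" — a noun phrase (NP).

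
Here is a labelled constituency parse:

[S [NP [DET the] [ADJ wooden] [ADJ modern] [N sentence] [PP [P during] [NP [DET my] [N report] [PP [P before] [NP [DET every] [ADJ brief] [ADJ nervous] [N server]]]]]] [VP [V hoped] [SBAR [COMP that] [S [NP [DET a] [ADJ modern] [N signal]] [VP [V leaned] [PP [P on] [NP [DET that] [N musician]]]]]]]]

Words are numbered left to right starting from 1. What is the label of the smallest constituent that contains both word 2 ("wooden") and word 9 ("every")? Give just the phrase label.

NP

The smallest bracket enclosing both words is [NP the wooden modern sentence during my report before every brief nervous server], so the label is NP.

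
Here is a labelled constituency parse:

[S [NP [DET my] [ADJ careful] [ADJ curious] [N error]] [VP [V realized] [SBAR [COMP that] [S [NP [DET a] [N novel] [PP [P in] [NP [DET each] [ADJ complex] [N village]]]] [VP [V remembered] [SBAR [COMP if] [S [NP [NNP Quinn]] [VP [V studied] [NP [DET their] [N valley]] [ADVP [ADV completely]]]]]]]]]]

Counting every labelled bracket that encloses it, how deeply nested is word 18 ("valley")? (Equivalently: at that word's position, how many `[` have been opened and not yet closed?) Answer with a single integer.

10

Path from the root down to the word: S → VP → SBAR → S → VP → SBAR → S → VP → NP → N. That is 10 enclosing brackets.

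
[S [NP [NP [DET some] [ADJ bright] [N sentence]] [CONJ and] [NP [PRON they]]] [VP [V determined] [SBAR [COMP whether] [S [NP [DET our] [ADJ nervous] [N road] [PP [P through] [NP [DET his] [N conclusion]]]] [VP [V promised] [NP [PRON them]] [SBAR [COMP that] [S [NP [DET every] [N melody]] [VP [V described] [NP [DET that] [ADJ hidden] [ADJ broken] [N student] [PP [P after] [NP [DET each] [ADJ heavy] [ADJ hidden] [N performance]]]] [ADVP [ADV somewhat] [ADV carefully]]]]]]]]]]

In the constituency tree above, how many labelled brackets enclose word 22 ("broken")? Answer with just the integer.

Path from the root down to the word: S → VP → SBAR → S → VP → SBAR → S → VP → NP → ADJ. That is 10 enclosing brackets.

10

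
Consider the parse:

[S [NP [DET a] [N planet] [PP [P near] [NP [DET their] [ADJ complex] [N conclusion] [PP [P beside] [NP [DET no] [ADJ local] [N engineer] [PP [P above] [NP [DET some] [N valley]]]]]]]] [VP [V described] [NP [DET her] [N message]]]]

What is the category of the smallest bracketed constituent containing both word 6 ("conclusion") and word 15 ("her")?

S

The smallest bracket enclosing both words is [S a planet near their complex conclusion beside no local engineer above some valley described her message], so the label is S.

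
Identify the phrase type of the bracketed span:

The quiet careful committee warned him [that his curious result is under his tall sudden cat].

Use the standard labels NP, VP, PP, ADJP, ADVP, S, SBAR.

The bracketed span "that his curious result is under his tall sudden cat" is headed by "that", making it a subordinate clause (SBAR).

SBAR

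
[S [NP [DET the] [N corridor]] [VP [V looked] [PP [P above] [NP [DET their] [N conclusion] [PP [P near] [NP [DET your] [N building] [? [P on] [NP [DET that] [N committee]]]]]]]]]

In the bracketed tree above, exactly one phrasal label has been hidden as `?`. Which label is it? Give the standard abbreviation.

The `?` node immediately contains: P 'on', NP. That is the internal structure of a prepositional phrase, so the label is PP.

PP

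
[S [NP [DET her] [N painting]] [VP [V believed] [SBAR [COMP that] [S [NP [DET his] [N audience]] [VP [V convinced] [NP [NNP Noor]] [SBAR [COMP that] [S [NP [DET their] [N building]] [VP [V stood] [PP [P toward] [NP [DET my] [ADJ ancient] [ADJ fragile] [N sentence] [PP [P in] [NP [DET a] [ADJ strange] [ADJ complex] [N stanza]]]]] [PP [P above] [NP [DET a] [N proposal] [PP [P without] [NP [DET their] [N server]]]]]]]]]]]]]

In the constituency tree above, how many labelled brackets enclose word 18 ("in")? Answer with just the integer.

12

The word sits inside P, which is inside PP, inside NP, inside PP, inside VP, inside S, inside SBAR, inside VP, inside S, inside SBAR, inside VP, inside S — 12 brackets in all.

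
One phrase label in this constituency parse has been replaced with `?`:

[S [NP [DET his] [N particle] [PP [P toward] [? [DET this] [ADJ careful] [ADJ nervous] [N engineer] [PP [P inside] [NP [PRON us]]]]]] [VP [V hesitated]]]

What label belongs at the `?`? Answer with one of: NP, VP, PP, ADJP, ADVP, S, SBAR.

The `?` node immediately contains: DET 'this', ADJ 'careful', ADJ 'nervous', N 'engineer', PP. That is the internal structure of a noun phrase, so the label is NP.

NP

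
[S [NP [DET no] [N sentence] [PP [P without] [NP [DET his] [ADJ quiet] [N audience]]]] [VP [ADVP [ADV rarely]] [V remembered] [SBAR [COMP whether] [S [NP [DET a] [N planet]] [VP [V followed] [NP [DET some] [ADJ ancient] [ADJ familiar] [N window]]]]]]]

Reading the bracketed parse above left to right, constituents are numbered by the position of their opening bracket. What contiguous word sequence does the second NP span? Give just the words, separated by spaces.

Opening `[NP` markers occur at word positions 1, 4, 10, 13; the second of these opens the constituent [NP his quiet audience].

his quiet audience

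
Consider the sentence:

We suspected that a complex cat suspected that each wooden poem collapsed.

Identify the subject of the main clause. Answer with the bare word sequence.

we

In the main clause the verb is "suspected"; the NP preceding it, "we", is the subject.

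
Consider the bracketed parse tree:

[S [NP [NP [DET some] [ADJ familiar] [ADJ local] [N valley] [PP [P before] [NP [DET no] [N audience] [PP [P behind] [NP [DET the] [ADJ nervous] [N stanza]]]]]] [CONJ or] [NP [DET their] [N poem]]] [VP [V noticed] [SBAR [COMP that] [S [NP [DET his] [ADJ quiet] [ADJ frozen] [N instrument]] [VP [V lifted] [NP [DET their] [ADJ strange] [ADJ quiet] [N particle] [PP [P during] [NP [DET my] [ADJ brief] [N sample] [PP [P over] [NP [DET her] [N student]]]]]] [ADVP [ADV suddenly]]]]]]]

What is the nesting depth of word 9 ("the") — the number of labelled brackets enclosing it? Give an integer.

8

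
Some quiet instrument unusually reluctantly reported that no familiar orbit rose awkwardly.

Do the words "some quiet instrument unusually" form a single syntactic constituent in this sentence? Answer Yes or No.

"some" belongs to the noun phrase "some quiet instrument" while "unusually" belongs to the verb phrase "unusually reluctantly reported that no familiar orbit rose awkwardly"; a span that runs across that boundary is not a single phrase.

No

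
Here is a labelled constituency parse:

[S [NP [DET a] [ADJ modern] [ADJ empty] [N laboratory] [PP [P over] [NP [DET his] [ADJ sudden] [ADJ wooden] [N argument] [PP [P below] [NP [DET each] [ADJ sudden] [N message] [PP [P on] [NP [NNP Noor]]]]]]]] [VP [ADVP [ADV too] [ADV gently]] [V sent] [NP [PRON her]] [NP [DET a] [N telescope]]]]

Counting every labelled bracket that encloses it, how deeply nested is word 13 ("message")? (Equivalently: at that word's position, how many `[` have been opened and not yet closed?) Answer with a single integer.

The word sits inside N, which is inside NP, inside PP, inside NP, inside PP, inside NP, inside S — 7 brackets in all.

7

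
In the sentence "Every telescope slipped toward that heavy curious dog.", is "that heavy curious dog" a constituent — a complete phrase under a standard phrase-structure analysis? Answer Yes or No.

These words form the whole noun phrase headed by "dog", so yes — one constituent.

Yes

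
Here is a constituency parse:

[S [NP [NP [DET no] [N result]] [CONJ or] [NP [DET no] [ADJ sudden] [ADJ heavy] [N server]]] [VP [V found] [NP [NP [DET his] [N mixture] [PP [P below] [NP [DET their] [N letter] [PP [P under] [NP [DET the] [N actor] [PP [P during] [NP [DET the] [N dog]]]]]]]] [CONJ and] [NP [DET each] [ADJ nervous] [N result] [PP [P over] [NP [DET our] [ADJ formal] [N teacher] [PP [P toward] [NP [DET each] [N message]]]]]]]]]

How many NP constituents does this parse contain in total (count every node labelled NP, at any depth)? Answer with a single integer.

Listing each NP by its span: [NP no result or no sudden heavy server]; [NP no result]; [NP no sudden heavy server]; [NP his mixture below their letter under the actor during the dog and each nervous result over our formal teacher toward each message]; [NP his mixture below their letter under the actor during the dog]; [NP their letter under the actor during the dog] … — that makes 11.

11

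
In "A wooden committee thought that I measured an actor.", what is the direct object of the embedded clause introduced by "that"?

an actor

The verb of the embedded clause introduced by "that" is "measured"; its direct object is the NP "an actor".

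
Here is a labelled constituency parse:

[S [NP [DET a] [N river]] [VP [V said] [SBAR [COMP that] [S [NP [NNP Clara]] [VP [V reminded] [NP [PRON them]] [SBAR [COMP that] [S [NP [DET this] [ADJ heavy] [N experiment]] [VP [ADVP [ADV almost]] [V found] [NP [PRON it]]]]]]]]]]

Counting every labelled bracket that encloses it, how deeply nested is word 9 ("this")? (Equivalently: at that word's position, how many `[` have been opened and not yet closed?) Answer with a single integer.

The word sits inside DET, which is inside NP, inside S, inside SBAR, inside VP, inside S, inside SBAR, inside VP, inside S — 9 brackets in all.

9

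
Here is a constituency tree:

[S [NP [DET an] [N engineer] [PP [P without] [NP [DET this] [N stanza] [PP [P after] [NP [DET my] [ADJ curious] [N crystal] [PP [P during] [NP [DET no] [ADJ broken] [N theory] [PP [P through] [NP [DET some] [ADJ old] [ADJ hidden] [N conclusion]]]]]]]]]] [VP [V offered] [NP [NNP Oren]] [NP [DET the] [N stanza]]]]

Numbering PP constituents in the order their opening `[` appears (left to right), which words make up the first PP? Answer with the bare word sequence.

without this stanza after my curious crystal during no broken theory through some old hidden conclusion

The PP opening brackets appear, in order, over: "without this stanza after my curious crystal during no broken theory through some old hidden conclusion"; "after my curious crystal during no broken theory through some old hidden conclusion"; "during no broken theory through some old hidden conclusion"; "through some old hidden conclusion". The first one spans "without this stanza after my curious crystal during no broken theory through some old hidden conclusion".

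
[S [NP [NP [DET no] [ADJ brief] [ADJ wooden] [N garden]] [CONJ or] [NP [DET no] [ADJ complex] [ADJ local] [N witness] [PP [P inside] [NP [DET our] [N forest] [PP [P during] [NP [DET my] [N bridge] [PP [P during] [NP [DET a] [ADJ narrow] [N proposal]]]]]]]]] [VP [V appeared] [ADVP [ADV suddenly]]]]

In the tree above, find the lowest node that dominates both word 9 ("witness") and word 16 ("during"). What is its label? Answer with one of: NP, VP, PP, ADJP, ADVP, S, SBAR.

NP

Both words fall inside [NP no complex local witness inside our forest during my bridge during a narrow proposal] (words 6–19), and no smaller constituent contains them both. Label: NP.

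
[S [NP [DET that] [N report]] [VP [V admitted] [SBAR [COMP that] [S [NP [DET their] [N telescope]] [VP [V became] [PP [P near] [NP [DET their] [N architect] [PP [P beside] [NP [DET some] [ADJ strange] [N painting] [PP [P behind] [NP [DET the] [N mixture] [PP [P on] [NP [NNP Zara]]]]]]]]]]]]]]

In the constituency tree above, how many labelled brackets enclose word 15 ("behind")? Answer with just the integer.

11

Counting open brackets not yet closed at "behind": [S [VP [SBAR [S [VP [PP [NP [PP [NP [PP [P = 11.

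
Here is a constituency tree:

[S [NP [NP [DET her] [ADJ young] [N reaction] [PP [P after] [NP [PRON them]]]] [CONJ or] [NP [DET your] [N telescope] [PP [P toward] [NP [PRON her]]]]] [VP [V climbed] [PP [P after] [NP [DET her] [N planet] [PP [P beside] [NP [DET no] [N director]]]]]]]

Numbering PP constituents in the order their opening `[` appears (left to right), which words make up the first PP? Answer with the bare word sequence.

after them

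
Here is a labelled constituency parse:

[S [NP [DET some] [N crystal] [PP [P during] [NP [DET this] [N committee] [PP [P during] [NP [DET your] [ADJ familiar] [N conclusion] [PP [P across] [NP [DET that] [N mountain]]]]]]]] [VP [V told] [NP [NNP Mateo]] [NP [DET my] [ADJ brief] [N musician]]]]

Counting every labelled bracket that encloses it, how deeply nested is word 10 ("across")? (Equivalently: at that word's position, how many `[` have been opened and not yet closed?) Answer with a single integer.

8

Path from the root down to the word: S → NP → PP → NP → PP → NP → PP → P. That is 8 enclosing brackets.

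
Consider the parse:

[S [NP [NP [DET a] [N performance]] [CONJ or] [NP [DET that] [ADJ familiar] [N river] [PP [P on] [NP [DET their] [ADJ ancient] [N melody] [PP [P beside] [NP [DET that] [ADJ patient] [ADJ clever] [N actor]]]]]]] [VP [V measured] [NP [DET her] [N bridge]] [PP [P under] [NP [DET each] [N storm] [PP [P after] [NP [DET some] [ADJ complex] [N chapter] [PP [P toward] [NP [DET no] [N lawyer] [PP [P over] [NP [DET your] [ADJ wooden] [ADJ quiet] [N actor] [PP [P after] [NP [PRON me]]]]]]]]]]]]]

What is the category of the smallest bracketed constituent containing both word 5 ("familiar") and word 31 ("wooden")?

Both words fall inside [S a performance or that familiar river on their ancient melody beside that patient clever actor measured her bridge under each storm after some complex chapter toward no lawyer over your wooden quiet actor after me] (words 1–35), and no smaller constituent contains them both. Label: S.

S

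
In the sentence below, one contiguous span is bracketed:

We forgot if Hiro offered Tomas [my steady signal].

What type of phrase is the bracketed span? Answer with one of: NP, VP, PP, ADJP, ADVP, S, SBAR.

The span is built around the noun "signal" — a noun phrase (NP).

NP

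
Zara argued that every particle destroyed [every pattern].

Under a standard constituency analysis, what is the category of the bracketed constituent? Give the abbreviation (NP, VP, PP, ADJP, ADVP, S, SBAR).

The bracketed span "every pattern" is headed by "pattern", making it a noun phrase (NP).

NP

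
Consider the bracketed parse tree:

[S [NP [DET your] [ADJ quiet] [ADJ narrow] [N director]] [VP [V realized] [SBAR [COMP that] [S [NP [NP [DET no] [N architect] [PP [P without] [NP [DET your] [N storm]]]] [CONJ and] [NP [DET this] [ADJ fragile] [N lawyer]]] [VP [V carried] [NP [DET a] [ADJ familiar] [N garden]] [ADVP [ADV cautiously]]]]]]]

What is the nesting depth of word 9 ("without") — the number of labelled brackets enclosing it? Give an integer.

8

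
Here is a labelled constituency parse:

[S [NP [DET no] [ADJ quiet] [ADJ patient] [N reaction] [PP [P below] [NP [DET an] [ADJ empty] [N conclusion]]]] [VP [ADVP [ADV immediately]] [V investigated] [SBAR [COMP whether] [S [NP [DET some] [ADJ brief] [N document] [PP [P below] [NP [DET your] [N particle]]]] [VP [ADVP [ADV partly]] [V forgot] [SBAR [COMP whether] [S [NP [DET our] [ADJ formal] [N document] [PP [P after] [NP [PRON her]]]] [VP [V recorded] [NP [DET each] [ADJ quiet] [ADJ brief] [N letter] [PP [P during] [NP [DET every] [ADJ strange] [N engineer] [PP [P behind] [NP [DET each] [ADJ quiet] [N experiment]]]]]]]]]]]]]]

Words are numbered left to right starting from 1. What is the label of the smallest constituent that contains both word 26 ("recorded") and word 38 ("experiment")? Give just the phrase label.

Word 26 lies under S → VP → SBAR → S → VP → SBAR → S → VP → V; word 38 lies under S → VP → SBAR → S → VP → SBAR → S → VP → NP → PP → NP → PP → NP → N. The lowest shared node is the VP.

VP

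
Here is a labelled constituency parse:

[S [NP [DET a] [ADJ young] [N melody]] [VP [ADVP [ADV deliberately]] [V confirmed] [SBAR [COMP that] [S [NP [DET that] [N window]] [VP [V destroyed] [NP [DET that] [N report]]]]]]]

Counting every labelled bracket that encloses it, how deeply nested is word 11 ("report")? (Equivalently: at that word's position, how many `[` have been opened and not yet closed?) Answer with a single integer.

The word sits inside N, which is inside NP, inside VP, inside S, inside SBAR, inside VP, inside S — 7 brackets in all.

7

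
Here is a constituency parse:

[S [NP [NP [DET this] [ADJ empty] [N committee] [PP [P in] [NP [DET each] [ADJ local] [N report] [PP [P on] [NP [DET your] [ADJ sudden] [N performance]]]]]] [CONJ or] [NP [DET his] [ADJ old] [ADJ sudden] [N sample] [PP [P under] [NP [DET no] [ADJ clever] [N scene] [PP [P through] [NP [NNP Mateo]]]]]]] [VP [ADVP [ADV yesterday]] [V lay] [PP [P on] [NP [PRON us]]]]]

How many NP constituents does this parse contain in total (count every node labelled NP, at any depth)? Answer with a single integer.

The NP constituents are: [NP this empty committee in each local report on your sudden performance or his old sudden sample under no clever scene through Mateo]; [NP this empty committee in each local report on your sudden performance]; [NP each local report on your sudden performance]; [NP your sudden performance]; [NP his old sudden sample under no clever scene through Mateo]; [NP no clever scene through Mateo] …. Total: 8.

8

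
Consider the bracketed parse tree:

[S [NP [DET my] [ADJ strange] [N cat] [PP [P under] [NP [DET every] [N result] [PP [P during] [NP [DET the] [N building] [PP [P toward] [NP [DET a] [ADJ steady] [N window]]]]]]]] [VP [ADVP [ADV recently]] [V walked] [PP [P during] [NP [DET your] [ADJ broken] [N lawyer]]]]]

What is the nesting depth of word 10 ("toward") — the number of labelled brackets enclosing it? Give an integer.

Counting open brackets not yet closed at "toward": [S [NP [PP [NP [PP [NP [PP [P = 8.

8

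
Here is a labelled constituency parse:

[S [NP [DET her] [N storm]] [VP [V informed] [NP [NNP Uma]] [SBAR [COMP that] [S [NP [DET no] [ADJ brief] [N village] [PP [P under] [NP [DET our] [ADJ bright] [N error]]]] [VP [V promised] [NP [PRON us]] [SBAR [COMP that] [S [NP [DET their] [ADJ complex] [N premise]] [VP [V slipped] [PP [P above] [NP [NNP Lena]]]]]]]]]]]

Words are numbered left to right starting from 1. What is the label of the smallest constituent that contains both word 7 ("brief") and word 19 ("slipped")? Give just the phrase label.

S

Word 7 lies under S → VP → SBAR → S → NP → ADJ; word 19 lies under S → VP → SBAR → S → VP → SBAR → S → VP → V. The lowest shared node is the S.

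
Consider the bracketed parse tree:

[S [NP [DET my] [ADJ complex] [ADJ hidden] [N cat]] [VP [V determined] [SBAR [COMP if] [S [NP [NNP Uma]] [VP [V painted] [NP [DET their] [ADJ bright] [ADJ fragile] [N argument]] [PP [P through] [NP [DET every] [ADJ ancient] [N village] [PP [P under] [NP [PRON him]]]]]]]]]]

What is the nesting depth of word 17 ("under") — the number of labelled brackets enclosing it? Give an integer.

Counting open brackets not yet closed at "under": [S [VP [SBAR [S [VP [PP [NP [PP [P = 9.

9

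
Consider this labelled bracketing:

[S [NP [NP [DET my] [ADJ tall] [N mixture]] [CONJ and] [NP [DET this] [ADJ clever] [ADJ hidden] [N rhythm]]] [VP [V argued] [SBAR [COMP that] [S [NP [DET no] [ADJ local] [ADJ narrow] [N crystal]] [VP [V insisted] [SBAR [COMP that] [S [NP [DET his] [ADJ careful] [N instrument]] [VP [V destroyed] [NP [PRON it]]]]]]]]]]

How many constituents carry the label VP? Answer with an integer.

Scanning left to right, an opening `[VP` appears at word positions 9, 15, 20 — 3 in total.

3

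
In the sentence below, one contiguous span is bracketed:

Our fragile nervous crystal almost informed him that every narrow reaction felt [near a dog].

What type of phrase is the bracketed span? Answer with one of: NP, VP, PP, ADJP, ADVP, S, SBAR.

The span is built around the preposition "near" — a prepositional phrase (PP).

PP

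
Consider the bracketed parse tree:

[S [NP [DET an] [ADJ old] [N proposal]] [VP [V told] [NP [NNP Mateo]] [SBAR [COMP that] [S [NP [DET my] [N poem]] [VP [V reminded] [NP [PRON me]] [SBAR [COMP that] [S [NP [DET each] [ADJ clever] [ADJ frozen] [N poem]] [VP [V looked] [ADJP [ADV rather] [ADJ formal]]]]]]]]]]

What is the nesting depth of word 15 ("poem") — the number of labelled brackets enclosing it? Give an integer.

Counting open brackets not yet closed at "poem": [S [VP [SBAR [S [VP [SBAR [S [NP [N = 9.

9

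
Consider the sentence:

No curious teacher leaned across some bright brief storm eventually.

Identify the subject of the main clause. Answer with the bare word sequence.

no curious teacher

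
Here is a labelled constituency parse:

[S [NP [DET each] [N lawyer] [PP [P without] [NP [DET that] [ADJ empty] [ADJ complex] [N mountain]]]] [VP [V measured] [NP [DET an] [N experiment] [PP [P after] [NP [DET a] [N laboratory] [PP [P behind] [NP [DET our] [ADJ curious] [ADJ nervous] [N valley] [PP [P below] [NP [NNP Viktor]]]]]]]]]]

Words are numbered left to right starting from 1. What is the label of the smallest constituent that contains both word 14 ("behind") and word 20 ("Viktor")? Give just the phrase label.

PP

Both words fall inside [PP behind our curious nervous valley below Viktor] (words 14–20), and no smaller constituent contains them both. Label: PP.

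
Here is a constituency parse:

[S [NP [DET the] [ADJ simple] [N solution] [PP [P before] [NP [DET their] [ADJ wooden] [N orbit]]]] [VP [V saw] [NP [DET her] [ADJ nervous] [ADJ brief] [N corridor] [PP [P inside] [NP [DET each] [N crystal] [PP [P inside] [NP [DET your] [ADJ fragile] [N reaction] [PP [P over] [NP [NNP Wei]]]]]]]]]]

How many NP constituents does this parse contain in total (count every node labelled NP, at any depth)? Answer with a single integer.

Scanning left to right, an opening `[NP` appears at word positions 1, 5, 9, 14, 17, 21 — 6 in total.

6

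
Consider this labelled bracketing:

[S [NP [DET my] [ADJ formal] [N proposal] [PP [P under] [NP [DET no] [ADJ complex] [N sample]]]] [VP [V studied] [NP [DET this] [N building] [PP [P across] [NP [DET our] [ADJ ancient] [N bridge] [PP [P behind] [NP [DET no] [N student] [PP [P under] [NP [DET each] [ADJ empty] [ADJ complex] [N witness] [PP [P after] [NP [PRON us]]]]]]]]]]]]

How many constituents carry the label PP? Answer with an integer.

Listing each PP by its span: [PP under no complex sample]; [PP across our ancient bridge behind no student under each empty complex witness after us]; [PP behind no student under each empty complex witness after us]; [PP under each empty complex witness after us]; [PP after us] — that makes 5.

5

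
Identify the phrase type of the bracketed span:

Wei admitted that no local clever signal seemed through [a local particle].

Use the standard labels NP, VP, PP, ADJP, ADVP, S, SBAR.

NP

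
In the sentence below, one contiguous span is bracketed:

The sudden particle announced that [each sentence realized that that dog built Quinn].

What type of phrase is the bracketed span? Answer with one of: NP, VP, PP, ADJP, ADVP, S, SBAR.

The bracketed span "each sentence realized that that dog built Quinn" is headed by "realized", making it a clause (S).

S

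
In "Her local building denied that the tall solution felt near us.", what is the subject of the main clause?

her local building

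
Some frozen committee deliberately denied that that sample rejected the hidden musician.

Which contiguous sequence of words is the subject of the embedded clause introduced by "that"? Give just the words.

that sample

"that sample" is the NP that combines with the VP headed by "rejected" to form the embedded clause introduced by "that" — the subject.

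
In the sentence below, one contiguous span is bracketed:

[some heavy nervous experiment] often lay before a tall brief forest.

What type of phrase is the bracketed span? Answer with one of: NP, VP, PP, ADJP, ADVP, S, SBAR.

NP

"experiment" is the head of the bracketed span, so the span is a noun phrase: NP.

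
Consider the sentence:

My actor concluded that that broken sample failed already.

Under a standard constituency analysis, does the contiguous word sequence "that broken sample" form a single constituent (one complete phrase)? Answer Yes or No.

The sequence corresponds to a single NP node — the noun phrase "that broken sample".

Yes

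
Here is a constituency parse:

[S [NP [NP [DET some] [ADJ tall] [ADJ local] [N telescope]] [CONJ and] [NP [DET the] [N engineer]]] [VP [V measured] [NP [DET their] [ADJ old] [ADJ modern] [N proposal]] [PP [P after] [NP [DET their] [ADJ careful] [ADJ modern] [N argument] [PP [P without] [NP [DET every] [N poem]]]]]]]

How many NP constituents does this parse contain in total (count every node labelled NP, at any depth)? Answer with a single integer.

Listing each NP by its span: [NP some tall local telescope and the engineer]; [NP some tall local telescope]; [NP the engineer]; [NP their old modern proposal]; [NP their careful modern argument without every poem]; [NP every poem] — that makes 6.

6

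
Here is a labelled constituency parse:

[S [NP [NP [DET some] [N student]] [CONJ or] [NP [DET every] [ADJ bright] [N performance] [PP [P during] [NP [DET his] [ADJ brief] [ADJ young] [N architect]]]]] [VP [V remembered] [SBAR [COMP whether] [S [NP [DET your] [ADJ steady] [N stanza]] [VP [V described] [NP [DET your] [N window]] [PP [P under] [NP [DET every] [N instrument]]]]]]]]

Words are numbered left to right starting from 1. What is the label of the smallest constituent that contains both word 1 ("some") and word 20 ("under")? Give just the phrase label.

S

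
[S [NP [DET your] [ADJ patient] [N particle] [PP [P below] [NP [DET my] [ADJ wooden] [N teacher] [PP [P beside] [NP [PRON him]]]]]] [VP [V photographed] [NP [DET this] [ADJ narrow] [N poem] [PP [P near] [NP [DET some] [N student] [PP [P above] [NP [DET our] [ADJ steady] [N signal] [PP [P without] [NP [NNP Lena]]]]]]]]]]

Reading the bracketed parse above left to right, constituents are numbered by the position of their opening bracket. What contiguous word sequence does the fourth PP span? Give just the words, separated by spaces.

above our steady signal without Lena

In left-to-right order the PP constituents are "below my wooden teacher beside him"; "beside him"; "near some student above our steady signal without Lena"; "above our steady signal without Lena"; "without Lena". Number 4 is "above our steady signal without Lena".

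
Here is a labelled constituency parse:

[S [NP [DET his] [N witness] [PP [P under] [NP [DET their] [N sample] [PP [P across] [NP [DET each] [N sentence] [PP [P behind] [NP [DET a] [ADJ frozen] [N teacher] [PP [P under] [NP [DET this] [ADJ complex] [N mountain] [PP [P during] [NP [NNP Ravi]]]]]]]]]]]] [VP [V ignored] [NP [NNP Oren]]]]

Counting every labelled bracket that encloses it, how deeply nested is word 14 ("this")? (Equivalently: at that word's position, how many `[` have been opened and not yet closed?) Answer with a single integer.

11

Path from the root down to the word: S → NP → PP → NP → PP → NP → PP → NP → PP → NP → DET. That is 11 enclosing brackets.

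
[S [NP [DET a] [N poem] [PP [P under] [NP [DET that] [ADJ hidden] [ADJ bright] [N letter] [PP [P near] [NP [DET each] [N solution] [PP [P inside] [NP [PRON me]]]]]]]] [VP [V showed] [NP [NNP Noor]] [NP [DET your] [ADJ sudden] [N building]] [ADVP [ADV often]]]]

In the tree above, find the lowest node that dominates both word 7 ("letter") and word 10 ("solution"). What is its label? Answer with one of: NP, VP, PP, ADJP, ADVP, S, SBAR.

NP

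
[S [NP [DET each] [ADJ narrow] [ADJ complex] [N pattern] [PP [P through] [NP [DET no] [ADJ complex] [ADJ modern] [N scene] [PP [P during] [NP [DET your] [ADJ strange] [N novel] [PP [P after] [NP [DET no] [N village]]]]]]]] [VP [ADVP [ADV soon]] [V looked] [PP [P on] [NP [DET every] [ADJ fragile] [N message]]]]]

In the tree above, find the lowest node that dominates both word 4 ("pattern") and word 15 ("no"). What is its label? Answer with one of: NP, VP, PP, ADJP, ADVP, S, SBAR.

NP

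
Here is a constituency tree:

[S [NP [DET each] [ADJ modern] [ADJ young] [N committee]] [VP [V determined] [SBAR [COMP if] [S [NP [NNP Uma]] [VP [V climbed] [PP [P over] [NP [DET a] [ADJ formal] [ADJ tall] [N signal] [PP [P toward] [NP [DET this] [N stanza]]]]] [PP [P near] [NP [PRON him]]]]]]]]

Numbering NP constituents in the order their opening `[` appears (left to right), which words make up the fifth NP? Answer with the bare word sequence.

In left-to-right order the NP constituents are "each modern young committee"; "Uma"; "a formal tall signal toward this stanza"; "this stanza"; "him". Number 5 is "him".

him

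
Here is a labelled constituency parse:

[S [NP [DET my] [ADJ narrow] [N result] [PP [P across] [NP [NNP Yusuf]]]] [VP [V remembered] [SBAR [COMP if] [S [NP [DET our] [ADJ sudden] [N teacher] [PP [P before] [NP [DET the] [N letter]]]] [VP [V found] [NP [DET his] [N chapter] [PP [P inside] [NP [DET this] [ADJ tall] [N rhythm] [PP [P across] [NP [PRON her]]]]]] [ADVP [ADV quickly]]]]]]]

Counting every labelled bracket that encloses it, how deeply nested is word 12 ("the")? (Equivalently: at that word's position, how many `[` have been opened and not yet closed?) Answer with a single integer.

8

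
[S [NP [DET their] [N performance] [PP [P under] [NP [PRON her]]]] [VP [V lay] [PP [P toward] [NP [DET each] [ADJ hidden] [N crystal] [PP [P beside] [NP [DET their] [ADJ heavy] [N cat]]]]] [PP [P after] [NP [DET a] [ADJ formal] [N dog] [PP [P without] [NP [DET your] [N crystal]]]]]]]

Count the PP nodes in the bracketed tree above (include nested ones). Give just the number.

5

Scanning left to right, an opening `[PP` appears at word positions 3, 6, 10, 14, 18 — 5 in total.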